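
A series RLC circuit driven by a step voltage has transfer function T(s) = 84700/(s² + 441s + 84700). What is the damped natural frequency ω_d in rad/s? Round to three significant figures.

ω_d ≈ 190 rad/s

Matching coefficients with s² + 2ζω_n s + ω_n² gives ω_n² = 84700 ⇒ ω_n = 291 rad/s, and ζ = 441/(2ω_n) = 0.758.
ω_d = ω_n√(1−ζ²) = 190 rad/s.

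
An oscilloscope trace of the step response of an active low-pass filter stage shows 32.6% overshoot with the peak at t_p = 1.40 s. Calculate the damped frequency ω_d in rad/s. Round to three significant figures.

t_p = π/ω_d, so ω_d = π/1.40 = 2.24 rad/s.

ω_d ≈ 2.24 rad/s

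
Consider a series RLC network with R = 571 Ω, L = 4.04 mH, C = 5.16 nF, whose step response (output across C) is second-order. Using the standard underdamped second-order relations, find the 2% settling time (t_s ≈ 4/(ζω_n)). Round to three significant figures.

t_s ≈ 0.0000566 s

For a series RLC circuit (capacitor voltage as output), ω_n = 1/√(LC) = 1/√(4.04 mH · 5.16 nF) = 219000 rad/s.
ζ = (R/2)·√(C/L) = (571/2)·√(5.16 nF/4.04 mH) = 0.323.
t_s ≈ 4/(ζω_n) = 0.0000566 s.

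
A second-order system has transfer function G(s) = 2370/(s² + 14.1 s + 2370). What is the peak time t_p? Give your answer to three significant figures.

Matching coefficients with s² + 2ζω_n s + ω_n² gives ω_n² = 2370 ⇒ ω_n = 48.7 rad/s, and ζ = 14.1/(2ω_n) = 0.145.
The damped frequency ω_d = ω_n√(1−ζ²) = 48.2 rad/s. Then t_p = π/ω_d = 0.0652 s.

t_p ≈ 0.0652 s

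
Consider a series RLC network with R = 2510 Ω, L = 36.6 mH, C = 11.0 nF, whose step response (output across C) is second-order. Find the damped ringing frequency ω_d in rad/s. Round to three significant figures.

For a series RLC circuit (capacitor voltage as output), ω_n = 1/√(LC) = 1/√(36.6 mH · 11.0 nF) = 49800 rad/s.
ζ = (R/2)·√(C/L) = (2510/2)·√(11.0 nF/36.6 mH) = 0.688.
ω_d = ω_n√(1−ζ²) = 36200 rad/s.

ω_d ≈ 36200 rad/s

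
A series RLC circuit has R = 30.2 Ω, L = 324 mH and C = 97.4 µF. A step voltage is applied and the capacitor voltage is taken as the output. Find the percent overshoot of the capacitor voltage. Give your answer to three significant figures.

For a series RLC circuit (capacitor voltage as output), ω_n = 1/√(LC) = 1/√(324 mH · 97.4 µF) = 178 rad/s.
ζ = (R/2)·√(C/L) = (30.2/2)·√(97.4 µF/324 mH) = 0.262.
%OS = 100·exp(−πζ/√(1−ζ²)) = 42.6%.

%OS ≈ 42.6%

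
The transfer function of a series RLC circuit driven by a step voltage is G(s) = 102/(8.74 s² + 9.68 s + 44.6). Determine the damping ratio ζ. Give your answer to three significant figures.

ζ ≈ 0.245

Dividing through by 8.74: denominator becomes s² + 1.108 s + 5.103.
So ω_n = √5.103 = 2.26 rad/s and ζ = 1.108/(2·2.26) = 0.245.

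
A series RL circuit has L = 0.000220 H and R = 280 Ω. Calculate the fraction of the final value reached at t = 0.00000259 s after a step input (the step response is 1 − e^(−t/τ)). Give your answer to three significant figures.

y/y_∞ ≈ 0.963

τ = L/R = 0.000220/280 = 0.000000786 s.
y(t)/y_∞ = 1 − e^(−t/τ) = 1 − e^(−0.00000259/0.000000786) = 1 − e^(−3.30) = 0.963.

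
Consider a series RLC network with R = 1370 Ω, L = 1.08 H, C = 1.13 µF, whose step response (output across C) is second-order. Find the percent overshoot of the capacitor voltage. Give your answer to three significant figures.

%OS ≈ 4.57%

For a series RLC circuit (capacitor voltage as output), ω_n = 1/√(LC) = 1/√(1.08 H · 1.13 µF) = 905 rad/s.
ζ = (R/2)·√(C/L) = (1370/2)·√(1.13 µF/1.08 H) = 0.701.
Overshoot: exp(−π·0.701/√(1−0.701²)) = 0.0457, i.e. 4.57%.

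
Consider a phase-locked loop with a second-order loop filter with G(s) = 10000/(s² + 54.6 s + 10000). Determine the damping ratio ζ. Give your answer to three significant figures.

ζ ≈ 0.273

ω_n = √10000 = 100 rad/s; ζ = 54.6/(2·100) = 0.273.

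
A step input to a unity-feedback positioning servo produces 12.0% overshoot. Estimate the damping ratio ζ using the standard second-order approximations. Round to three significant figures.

ζ ≈ 0.559

Inverting the overshoot relation: ζ = |ln 0.120|/√(π² + ln²0.120) = 0.559.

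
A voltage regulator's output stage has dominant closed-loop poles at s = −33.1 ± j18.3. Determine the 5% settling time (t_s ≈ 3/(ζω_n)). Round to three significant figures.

For poles at −σ ± jω_d, ζω_n = σ = 33.1, so t_s ≈ 3/σ = 0.0906 s.

t_s ≈ 0.0906 s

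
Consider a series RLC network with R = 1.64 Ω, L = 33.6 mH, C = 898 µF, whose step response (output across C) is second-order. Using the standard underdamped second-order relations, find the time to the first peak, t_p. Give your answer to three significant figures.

t_p ≈ 0.0174 s

For a series RLC circuit (capacitor voltage as output), ω_n = 1/√(LC) = 1/√(33.6 mH · 898 µF) = 182 rad/s.
ζ = (R/2)·√(C/L) = (1.64/2)·√(898 µF/33.6 mH) = 0.134.
The damped frequency ω_d = ω_n√(1−ζ²) = 180 rad/s. t_p = π/ω_d = 0.0174 s.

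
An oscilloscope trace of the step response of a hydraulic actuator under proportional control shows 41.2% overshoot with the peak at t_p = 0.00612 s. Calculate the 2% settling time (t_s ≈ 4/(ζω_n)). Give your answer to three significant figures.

t_s ≈ 0.0276 s

The overshoot fixes ζ = −ln(OS)/√(π²+ln²(OS)) = 0.272.
t_p = π/ω_d ⇒ ω_d = 513 rad/s; then ω_n = ω_d/√(1−ζ²) = 533 rad/s.
t_s ≈ 4/(ζω_n) = 4/(0.272·533) = 0.0276 s.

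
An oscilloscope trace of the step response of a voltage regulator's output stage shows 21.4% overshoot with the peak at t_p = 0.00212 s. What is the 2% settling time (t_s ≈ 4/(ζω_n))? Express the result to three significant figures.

t_s ≈ 0.00550 s

ζ from %OS: ζ = |ln 0.214|/√(π²+ln²0.214) = 0.441.
t_p = π/ω_d ⇒ ω_d = 1480 rad/s; then ω_n = ω_d/√(1−ζ²) = 1650 rad/s.
t_s ≈ 4/(ζω_n) = 4/(0.441·1650) = 0.00550 s.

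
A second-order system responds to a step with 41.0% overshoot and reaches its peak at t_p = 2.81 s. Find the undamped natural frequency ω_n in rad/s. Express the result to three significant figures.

ζ from %OS: ζ = |ln 0.410|/√(π²+ln²0.410) = 0.273.
t_p = π/ω_d ⇒ ω_d = 1.12 rad/s; then ω_n = ω_d/√(1−ζ²) = 1.16 rad/s.

ω_n ≈ 1.16 rad/s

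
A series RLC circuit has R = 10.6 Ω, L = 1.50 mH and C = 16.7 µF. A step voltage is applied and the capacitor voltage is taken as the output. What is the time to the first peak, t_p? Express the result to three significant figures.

For a series RLC circuit (capacitor voltage as output), ω_n = 1/√(LC) = 1/√(1.50 mH · 16.7 µF) = 6320 rad/s.
ζ = (R/2)·√(C/L) = (10.6/2)·√(16.7 µF/1.50 mH) = 0.559.
ω_d = 6320·√(1 − 0.559²) = 5240 rad/s. t_p = π/ω_d = 0.000600 s.

t_p ≈ 0.000600 s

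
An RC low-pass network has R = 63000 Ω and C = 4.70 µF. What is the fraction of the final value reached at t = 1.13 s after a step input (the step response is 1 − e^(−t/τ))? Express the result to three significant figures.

τ = RC = 63000 × 4.70 µF = 0.296 s.
y(t)/y_∞ = 1 − e^(−t/τ) = 1 − e^(−1.13/0.296) = 1 − e^(−3.82) = 0.978.

y/y_∞ ≈ 0.978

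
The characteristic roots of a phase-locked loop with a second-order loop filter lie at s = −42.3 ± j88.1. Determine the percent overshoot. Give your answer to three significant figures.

The poles are at −σ ± jω_d with σ = 42.3 and ω_d = 88.1, so ω_n = √(σ²+ω_d²) = 97.7 rad/s and ζ = σ/ω_n = 0.433.
%OS = 100·exp(−πζ/√(1−ζ²)) = 22.1%.

%OS ≈ 22.1%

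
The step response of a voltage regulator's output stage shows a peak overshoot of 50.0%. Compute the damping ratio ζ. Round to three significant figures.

ζ ≈ 0.215

Inverting the overshoot relation: ζ = |ln 0.500|/√(π² + ln²0.500) = 0.215.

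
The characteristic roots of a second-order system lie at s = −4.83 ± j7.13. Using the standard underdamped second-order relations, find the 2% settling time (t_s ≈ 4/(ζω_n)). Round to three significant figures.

For poles at −σ ± jω_d, ζω_n = σ = 4.83, so t_s ≈ 4/σ = 0.828 s.

t_s ≈ 0.828 s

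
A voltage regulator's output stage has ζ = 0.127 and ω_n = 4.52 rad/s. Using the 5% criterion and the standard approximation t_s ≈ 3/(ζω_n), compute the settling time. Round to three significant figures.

t_s ≈ 3/(ζω_n) = 3/(0.127 × 4.52) = 5.23 s.

t_s ≈ 5.23 s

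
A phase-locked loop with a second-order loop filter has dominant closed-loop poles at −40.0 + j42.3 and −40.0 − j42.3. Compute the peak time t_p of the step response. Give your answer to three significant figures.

t_p = π/ω_d with ω_d = 42.3 (the imaginary part), so t_p = 0.0743 s.

t_p ≈ 0.0743 s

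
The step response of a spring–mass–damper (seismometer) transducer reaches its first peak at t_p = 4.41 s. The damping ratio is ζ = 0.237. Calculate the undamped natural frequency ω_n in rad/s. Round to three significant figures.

ω_n ≈ 0.733 rad/s

Peak time t_p = π/ω_d, so ω_d = π/t_p = π/4.41 = 0.712 rad/s.
ω_n = ω_d/√(1−ζ²) = 0.712/√0.944 = 0.733 rad/s.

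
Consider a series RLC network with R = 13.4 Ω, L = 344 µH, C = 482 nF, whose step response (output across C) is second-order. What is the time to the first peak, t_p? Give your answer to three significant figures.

For a series RLC circuit (capacitor voltage as output), ω_n = 1/√(LC) = 1/√(344 µH · 482 nF) = 77700 rad/s.
ζ = (R/2)·√(C/L) = (13.4/2)·√(482 nF/344 µH) = 0.251.
The damped frequency ω_d = ω_n√(1−ζ²) = 75200 rad/s. t_p = π/ω_d = 0.0000418 s.

t_p ≈ 0.0000418 s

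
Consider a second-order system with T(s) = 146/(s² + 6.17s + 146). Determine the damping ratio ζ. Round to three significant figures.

Matching coefficients with s² + 2ζω_n s + ω_n² gives ω_n² = 146 ⇒ ω_n = 12.1 rad/s, and ζ = 6.17/(2ω_n) = 0.255.

ζ ≈ 0.255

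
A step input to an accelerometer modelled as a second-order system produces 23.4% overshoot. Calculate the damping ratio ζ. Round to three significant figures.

Inverting the overshoot relation: ζ = |ln 0.234|/√(π² + ln²0.234) = 0.420.

ζ ≈ 0.420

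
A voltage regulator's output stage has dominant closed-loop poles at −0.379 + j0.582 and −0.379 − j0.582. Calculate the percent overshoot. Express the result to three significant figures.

The poles are at −σ ± jω_d with σ = 0.379 and ω_d = 0.582, so ω_n = √(σ²+ω_d²) = 0.695 rad/s and ζ = σ/ω_n = 0.546.
Overshoot: exp(−π·0.546/√(1−0.546²)) = 0.129, i.e. 12.9%.

%OS ≈ 12.9%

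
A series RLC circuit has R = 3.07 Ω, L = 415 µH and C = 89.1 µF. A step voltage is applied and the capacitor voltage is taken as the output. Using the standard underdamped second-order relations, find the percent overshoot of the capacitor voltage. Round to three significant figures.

%OS ≈ 4.16%

For a series RLC circuit (capacitor voltage as output), ω_n = 1/√(LC) = 1/√(415 µH · 89.1 µF) = 5200 rad/s.
ζ = (R/2)·√(C/L) = (3.07/2)·√(89.1 µF/415 µH) = 0.711.
%OS = 100 e^{−πζ/√(1−ζ²)} with ζ = 0.711 gives 4.16%.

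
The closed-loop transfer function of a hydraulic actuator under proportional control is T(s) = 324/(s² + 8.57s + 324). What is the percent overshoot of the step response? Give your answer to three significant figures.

Matching coefficients with s² + 2ζω_n s + ω_n² gives ω_n² = 324 ⇒ ω_n = 18.0 rad/s, and ζ = 8.57/(2ω_n) = 0.238.
%OS = 100 e^{−πζ/√(1−ζ²)} with ζ = 0.238 gives 46.3%.

%OS ≈ 46.3%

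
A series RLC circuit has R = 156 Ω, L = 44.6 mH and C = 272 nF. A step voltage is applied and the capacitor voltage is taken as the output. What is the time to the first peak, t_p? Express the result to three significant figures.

For a series RLC circuit (capacitor voltage as output), ω_n = 1/√(LC) = 1/√(44.6 mH · 272 nF) = 9080 rad/s.
ζ = (R/2)·√(C/L) = (156/2)·√(272 nF/44.6 mH) = 0.193.
ω_d = 9080·√(1 − 0.193²) = 8910 rad/s. t_p = π/ω_d = 0.000353 s.

t_p ≈ 0.000353 s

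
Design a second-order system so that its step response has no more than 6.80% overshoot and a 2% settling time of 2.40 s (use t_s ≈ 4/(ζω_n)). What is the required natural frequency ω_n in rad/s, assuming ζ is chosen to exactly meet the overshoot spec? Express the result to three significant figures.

ω_n ≈ 2.56 rad/s

From %OS = 100·exp(−πζ/√(1−ζ²)), invert to get ζ = −ln(OS)/√(π² + ln²(OS)) with OS = 0.0680.
−ln 0.0680 = 2.688, so ζ = 2.688/√(π² + 7.227) = 0.650.
From t_s ≈ 4/(ζω_n): ω_n = 4/(ζ·t_s) = 4/(0.650·2.40) = 2.56 rad/s.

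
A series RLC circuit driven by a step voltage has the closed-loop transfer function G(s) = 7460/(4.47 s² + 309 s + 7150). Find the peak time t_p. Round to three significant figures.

t_p ≈ 0.156 s

Dividing through by 4.47: denominator becomes s² + 69.13 s + 1600.
So ω_n = √1600 = 40.0 rad/s and ζ = 69.13/(2·40.0) = 0.864.
ω_d = 40.0·√(1 − 0.864²) = 20.1 rad/s. t_p = π/ω_d = 0.156 s.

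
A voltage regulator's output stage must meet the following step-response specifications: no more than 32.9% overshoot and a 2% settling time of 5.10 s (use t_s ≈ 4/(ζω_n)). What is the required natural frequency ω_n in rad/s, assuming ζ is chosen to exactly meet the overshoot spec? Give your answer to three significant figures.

ω_n ≈ 2.35 rad/s

From %OS = 100·exp(−πζ/√(1−ζ²)), invert to get ζ = −ln(OS)/√(π² + ln²(OS)) with OS = 0.329.
−ln 0.329 = 1.112, so ζ = 1.112/√(π² + 1.236) = 0.334.
From t_s ≈ 4/(ζω_n): ω_n = 4/(ζ·t_s) = 4/(0.334·5.10) = 2.35 rad/s.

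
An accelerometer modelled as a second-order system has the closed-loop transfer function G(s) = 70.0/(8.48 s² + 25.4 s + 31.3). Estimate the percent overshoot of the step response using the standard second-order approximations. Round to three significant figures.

Dividing through by 8.48: denominator becomes s² + 2.995 s + 3.691.
So ω_n = √3.691 = 1.92 rad/s and ζ = 2.995/(2·1.92) = 0.780.
Overshoot: exp(−π·0.780/√(1−0.780²)) = 0.0200, i.e. 2.00%.

%OS ≈ 2.00%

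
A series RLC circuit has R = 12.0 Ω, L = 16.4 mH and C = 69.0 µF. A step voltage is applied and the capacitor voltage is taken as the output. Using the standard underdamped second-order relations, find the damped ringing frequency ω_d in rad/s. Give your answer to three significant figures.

For a series RLC circuit (capacitor voltage as output), ω_n = 1/√(LC) = 1/√(16.4 mH · 69.0 µF) = 940 rad/s.
ζ = (R/2)·√(C/L) = (12.0/2)·√(69.0 µF/16.4 mH) = 0.389.
ω_d = ω_n√(1−ζ²) = 866 rad/s.

ω_d ≈ 866 rad/s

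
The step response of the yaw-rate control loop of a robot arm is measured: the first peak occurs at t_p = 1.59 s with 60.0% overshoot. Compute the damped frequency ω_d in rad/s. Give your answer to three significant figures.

t_p = π/ω_d, so ω_d = π/1.59 = 1.98 rad/s.

ω_d ≈ 1.98 rad/s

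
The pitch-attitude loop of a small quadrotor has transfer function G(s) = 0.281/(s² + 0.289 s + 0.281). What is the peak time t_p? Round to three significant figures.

t_p ≈ 6.16 s

Comparing the denominator to s² + 2ζω_n s + ω_n²: ω_n = √0.281 = 0.530 rad/s, and 2ζω_n = 0.289 so ζ = 0.289/(2·0.530) = 0.273.
ω_d = 0.530·√(1 − 0.273²) = 0.510 rad/s. Then t_p = π/ω_d = 6.16 s.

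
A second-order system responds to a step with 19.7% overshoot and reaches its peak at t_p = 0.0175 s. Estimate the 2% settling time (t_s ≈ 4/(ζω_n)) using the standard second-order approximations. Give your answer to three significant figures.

From the overshoot, ζ = −ln(OS)/√(π²+ln²(OS)) = 0.459.
From t_p = π/ω_d, ω_d = π/0.0175 = 180 rad/s, so ω_n = ω_d/√(1−ζ²) = 202 rad/s.
t_s ≈ 4/(ζω_n) = 4/(0.459·202) = 0.0431 s.

t_s ≈ 0.0431 s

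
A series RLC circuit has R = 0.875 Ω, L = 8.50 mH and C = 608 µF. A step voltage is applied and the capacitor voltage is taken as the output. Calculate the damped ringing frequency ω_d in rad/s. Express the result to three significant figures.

ω_d ≈ 437 rad/s

For a series RLC circuit (capacitor voltage as output), ω_n = 1/√(LC) = 1/√(8.50 mH · 608 µF) = 440 rad/s.
ζ = (R/2)·√(C/L) = (0.875/2)·√(608 µF/8.50 mH) = 0.117.
ω_d = ω_n√(1−ζ²) = 437 rad/s.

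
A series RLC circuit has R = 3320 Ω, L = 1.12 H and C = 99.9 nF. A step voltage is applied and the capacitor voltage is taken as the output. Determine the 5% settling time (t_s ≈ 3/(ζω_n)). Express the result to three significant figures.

t_s ≈ 0.00202 s

For a series RLC circuit (capacitor voltage as output), ω_n = 1/√(LC) = 1/√(1.12 H · 99.9 nF) = 2990 rad/s.
ζ = (R/2)·√(C/L) = (3320/2)·√(99.9 nF/1.12 H) = 0.496.
t_s ≈ 3/(ζω_n) = 0.00202 s.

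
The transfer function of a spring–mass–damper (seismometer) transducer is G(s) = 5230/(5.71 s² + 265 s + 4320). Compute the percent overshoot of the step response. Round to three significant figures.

Dividing through by 5.71: denominator becomes s² + 46.41 s + 756.6.
So ω_n = √756.6 = 27.5 rad/s and ζ = 46.41/(2·27.5) = 0.844.
Overshoot: exp(−π·0.844/√(1−0.844²)) = 0.00718, i.e. 0.718%.

%OS ≈ 0.718%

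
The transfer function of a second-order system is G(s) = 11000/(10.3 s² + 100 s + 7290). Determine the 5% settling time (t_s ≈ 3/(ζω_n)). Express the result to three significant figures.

t_s ≈ 0.618 s

Dividing through by 10.3: denominator becomes s² + 9.709 s + 707.8.
So ω_n = √707.8 = 26.6 rad/s and ζ = 9.709/(2·26.6) = 0.182.
t_s ≈ 3/(ζω_n) = 0.618 s.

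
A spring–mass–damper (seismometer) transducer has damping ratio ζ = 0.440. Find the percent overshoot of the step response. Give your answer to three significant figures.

%OS ≈ 21.5%

For an underdamped second-order system, %OS = 100·exp(−πζ/√(1−ζ²)).
πζ/√(1−ζ²) = π·0.440/√(1−0.194) = 1.539, so %OS = 100·e^(−1.539) = 21.5%.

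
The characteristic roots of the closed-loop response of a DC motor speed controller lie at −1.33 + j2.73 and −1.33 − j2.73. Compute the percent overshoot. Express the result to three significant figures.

With σ = 1.33, ω_d = 2.73: ω_n = √(σ²+ω_d²) = 3.04 rad/s, ζ = σ/ω_n = 0.438.
Overshoot: exp(−π·0.438/√(1−0.438²)) = 0.216, i.e. 21.6%.

%OS ≈ 21.6%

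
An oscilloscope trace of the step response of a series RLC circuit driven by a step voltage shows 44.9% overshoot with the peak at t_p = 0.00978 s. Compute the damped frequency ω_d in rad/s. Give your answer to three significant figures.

t_p = π/ω_d, so ω_d = π/0.00978 = 321 rad/s.

ω_d ≈ 321 rad/s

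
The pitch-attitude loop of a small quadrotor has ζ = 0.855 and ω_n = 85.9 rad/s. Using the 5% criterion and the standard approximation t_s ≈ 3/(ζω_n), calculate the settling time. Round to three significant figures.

t_s ≈ 0.0408 s

t_s ≈ 3/(ζω_n) = 3/(0.855 × 85.9) = 0.0408 s.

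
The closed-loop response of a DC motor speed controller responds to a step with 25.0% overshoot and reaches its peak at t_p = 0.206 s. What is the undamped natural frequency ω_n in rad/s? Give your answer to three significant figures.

ω_n ≈ 16.7 rad/s

The overshoot fixes ζ = −ln(OS)/√(π²+ln²(OS)) = 0.404.
t_p = π/ω_d ⇒ ω_d = 15.3 rad/s; then ω_n = ω_d/√(1−ζ²) = 16.7 rad/s.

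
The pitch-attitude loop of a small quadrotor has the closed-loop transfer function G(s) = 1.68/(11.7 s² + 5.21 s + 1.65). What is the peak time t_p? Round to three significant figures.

Dividing through by 11.7: denominator becomes s² + 0.4453 s + 0.1410.
So ω_n = √0.1410 = 0.376 rad/s and ζ = 0.4453/(2·0.376) = 0.593.
ω_d = ω_n√(1−ζ²) = 0.302 rad/s. t_p = π/ω_d = 10.4 s.

t_p ≈ 10.4 s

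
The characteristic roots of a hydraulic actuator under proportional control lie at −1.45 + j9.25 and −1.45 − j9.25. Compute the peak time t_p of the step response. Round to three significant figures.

t_p ≈ 0.340 s

t_p = π/ω_d with ω_d = 9.25 (the imaginary part), so t_p = 0.340 s.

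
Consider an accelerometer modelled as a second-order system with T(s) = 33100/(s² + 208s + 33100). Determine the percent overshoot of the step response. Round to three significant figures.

Comparing the denominator to s² + 2ζω_n s + ω_n²: ω_n = √33100 = 182 rad/s, and 2ζω_n = 208 so ζ = 208/(2·182) = 0.572.
%OS = 100·exp(−πζ/√(1−ζ²)) = 11.2%.

%OS ≈ 11.2%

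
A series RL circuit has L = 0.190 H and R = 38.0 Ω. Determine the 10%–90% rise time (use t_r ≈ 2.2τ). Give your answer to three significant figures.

τ = L/R = 0.190/38.0 = 0.00500 s.
t_r ≈ 2.2τ = 0.0110 s.

t_r ≈ 0.0110 s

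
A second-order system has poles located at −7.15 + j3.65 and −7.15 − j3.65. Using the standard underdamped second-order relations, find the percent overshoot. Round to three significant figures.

|pole| = ω_n = √(7.15² + 3.65²) = 8.03 rad/s; ζ = cos θ = σ/ω_n = 0.891.
Overshoot: exp(−π·0.891/√(1−0.891²)) = 0.00212, i.e. 0.212%.

%OS ≈ 0.212%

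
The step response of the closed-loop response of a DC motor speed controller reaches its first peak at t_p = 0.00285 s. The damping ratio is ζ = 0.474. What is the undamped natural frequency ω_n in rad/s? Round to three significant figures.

ω_n ≈ 1250 rad/s

Peak time t_p = π/ω_d, so ω_d = π/t_p = π/0.00285 = 1100 rad/s.
ω_n = ω_d/√(1−ζ²) = 1100/√0.775 = 1250 rad/s.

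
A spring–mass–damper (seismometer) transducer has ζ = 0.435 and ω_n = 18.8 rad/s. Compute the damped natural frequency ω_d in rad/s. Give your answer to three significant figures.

ω_d ≈ 16.9 rad/s

ω_d = ω_n√(1−ζ²) = 18.8·√0.811 = 16.9 rad/s.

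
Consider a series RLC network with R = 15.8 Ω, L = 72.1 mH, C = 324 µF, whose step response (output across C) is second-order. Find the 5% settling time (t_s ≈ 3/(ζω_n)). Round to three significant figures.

For a series RLC circuit (capacitor voltage as output), ω_n = 1/√(LC) = 1/√(72.1 mH · 324 µF) = 207 rad/s.
ζ = (R/2)·√(C/L) = (15.8/2)·√(324 µF/72.1 mH) = 0.530.
t_s ≈ 3/(ζω_n) = 0.0274 s.

t_s ≈ 0.0274 s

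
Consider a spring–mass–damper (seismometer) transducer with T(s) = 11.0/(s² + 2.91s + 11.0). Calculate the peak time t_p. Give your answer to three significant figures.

t_p ≈ 1.05 s

ω_n = √11.0 = 3.32 rad/s; ζ = 2.91/(2·3.32) = 0.439.
The damped frequency ω_d = ω_n√(1−ζ²) = 2.98 rad/s. Then t_p = π/ω_d = 1.05 s.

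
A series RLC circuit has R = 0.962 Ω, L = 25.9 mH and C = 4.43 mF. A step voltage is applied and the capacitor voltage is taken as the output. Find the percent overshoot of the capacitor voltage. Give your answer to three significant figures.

For a series RLC circuit (capacitor voltage as output), ω_n = 1/√(LC) = 1/√(25.9 mH · 4.43 mF) = 93.4 rad/s.
ζ = (R/2)·√(C/L) = (0.962/2)·√(4.43 mF/25.9 mH) = 0.199.
Overshoot: exp(−π·0.199/√(1−0.199²)) = 0.529, i.e. 52.9%.

%OS ≈ 52.9%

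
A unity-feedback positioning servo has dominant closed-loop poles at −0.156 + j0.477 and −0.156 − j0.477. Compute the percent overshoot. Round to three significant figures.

%OS ≈ 35.8%

|pole| = ω_n = √(0.156² + 0.477²) = 0.502 rad/s; ζ = cos θ = σ/ω_n = 0.311.
%OS = 100·exp(−πζ/√(1−ζ²)) = 35.8%.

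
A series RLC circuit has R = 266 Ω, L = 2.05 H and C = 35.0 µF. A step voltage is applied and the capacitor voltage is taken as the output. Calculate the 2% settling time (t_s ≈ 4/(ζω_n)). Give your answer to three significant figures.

t_s ≈ 0.0617 s

For a series RLC circuit (capacitor voltage as output), ω_n = 1/√(LC) = 1/√(2.05 H · 35.0 µF) = 118 rad/s.
ζ = (R/2)·√(C/L) = (266/2)·√(35.0 µF/2.05 H) = 0.550.
t_s ≈ 4/(ζω_n) = 0.0617 s.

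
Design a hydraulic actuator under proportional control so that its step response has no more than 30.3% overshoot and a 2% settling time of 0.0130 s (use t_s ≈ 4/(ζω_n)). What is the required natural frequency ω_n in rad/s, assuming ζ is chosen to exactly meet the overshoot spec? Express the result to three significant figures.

From %OS = 100·exp(−πζ/√(1−ζ²)), invert to get ζ = −ln(OS)/√(π² + ln²(OS)) with OS = 0.303.
−ln 0.303 = 1.194, so ζ = 1.194/√(π² + 1.426) = 0.355.
From t_s ≈ 4/(ζω_n): ω_n = 4/(ζ·t_s) = 4/(0.355·0.0130) = 866 rad/s.

ω_n ≈ 866 rad/s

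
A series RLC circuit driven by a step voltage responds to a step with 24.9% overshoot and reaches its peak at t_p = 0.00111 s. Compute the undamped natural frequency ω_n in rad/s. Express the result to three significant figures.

ω_n ≈ 3100 rad/s

ζ from %OS: ζ = |ln 0.249|/√(π²+ln²0.249) = 0.405.
t_p = π/ω_d ⇒ ω_d = 2830 rad/s; then ω_n = ω_d/√(1−ζ²) = 3100 rad/s.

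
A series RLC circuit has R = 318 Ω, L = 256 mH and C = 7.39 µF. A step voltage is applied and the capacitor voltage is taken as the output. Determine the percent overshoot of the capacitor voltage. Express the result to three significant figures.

For a series RLC circuit (capacitor voltage as output), ω_n = 1/√(LC) = 1/√(256 mH · 7.39 µF) = 727 rad/s.
ζ = (R/2)·√(C/L) = (318/2)·√(7.39 µF/256 mH) = 0.854.
Overshoot: exp(−π·0.854/√(1−0.854²)) = 0.00572, i.e. 0.572%.

%OS ≈ 0.572%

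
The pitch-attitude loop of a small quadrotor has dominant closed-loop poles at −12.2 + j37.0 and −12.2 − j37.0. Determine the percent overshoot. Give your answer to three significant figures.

%OS ≈ 35.5%

The poles are at −σ ± jω_d with σ = 12.2 and ω_d = 37.0, so ω_n = √(σ²+ω_d²) = 39.0 rad/s and ζ = σ/ω_n = 0.313.
%OS = 100 e^{−πζ/√(1−ζ²)} with ζ = 0.313 gives 35.5%.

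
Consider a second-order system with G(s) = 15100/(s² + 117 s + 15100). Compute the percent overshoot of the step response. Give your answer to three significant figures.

Comparing the denominator to s² + 2ζω_n s + ω_n²: ω_n = √15100 = 123 rad/s, and 2ζω_n = 117 so ζ = 117/(2·123) = 0.476.
%OS = 100·exp(−πζ/√(1−ζ²)) = 18.3%.

%OS ≈ 18.3%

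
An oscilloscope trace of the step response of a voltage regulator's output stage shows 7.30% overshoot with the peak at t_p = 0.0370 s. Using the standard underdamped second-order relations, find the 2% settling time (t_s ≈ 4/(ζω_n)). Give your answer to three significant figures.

t_s ≈ 0.0565 s

From the overshoot, ζ = −ln(OS)/√(π²+ln²(OS)) = 0.640.
t_p = π/ω_d ⇒ ω_d = 84.9 rad/s; then ω_n = ω_d/√(1−ζ²) = 111 rad/s.
t_s ≈ 4/(ζω_n) = 4/(0.640·111) = 0.0565 s.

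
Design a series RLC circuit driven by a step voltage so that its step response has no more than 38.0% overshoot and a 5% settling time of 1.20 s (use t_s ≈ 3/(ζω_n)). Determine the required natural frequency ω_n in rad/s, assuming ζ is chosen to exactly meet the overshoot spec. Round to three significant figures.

ω_n ≈ 8.49 rad/s

Inverting the overshoot relation: ζ = |ln 0.380|/√(π² + ln²0.380) = 0.294.
From t_s ≈ 3/(ζω_n): ω_n = 3/(ζ·t_s) = 3/(0.294·1.20) = 8.49 rad/s.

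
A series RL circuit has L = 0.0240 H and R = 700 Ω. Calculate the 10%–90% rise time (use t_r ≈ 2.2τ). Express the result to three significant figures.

τ = L/R = 0.0240/700 = 0.0000343 s.
t_r ≈ 2.2τ = 0.0000754 s.

t_r ≈ 0.0000754 s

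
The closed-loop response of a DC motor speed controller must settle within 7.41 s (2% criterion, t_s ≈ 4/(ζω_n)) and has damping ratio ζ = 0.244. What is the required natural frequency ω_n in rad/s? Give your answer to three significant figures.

ω_n ≈ 2.21 rad/s

Rearranging t_s ≈ 4/(ζω_n) gives ω_n = 4/(ζ·t_s) = 4/(0.244 × 7.41) = 2.21 rad/s.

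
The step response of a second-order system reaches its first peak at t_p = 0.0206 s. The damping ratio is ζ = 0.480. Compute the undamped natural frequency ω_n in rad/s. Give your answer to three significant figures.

Peak time t_p = π/ω_d, so ω_d = π/t_p = π/0.0206 = 153 rad/s.
ω_n = ω_d/√(1−ζ²) = 153/√0.770 = 174 rad/s.

ω_n ≈ 174 rad/s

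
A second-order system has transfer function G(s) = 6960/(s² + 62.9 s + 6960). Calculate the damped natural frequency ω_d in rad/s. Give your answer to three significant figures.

ω_d ≈ 77.3 rad/s

ω_n = √6960 = 83.4 rad/s; ζ = 62.9/(2·83.4) = 0.377.
ω_d = 83.4·√(1 − 0.377²) = 77.3 rad/s.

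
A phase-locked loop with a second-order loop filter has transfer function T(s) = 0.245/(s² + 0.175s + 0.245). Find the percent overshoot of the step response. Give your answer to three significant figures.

%OS ≈ 56.9%

Comparing the denominator to s² + 2ζω_n s + ω_n²: ω_n = √0.245 = 0.495 rad/s, and 2ζω_n = 0.175 so ζ = 0.175/(2·0.495) = 0.177.
%OS = 100 e^{−πζ/√(1−ζ²)} with ζ = 0.177 gives 56.9%.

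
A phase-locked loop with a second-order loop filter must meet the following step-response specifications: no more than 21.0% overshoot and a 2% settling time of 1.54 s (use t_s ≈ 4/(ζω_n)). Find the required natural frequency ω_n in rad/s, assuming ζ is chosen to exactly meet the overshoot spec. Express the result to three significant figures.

Inverting the overshoot relation: ζ = |ln 0.210|/√(π² + ln²0.210) = 0.445.
Then ω_n = 4/(ζ t_s) = 4/(0.445 × 1.54) = 5.84 rad/s.

ω_n ≈ 5.84 rad/s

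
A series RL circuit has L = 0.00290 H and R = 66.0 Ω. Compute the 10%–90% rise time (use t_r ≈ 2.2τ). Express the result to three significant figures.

t_r ≈ 0.0000967 s

τ = L/R = 0.00290/66.0 = 0.0000439 s.
t_r ≈ 2.2τ = 0.0000967 s.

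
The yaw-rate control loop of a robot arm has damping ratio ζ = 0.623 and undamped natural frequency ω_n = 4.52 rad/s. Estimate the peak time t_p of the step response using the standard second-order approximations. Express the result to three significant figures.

The damped frequency is ω_d = ω_n√(1−ζ²) = 4.52·√(1−0.388) = 3.54 rad/s.
Peak time t_p = π/ω_d = π/3.54 = 0.889 s.

t_p ≈ 0.889 s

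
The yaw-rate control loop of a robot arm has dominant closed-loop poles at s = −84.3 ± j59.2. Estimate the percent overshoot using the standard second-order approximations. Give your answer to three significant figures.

|pole| = ω_n = √(84.3² + 59.2²) = 103 rad/s; ζ = cos θ = σ/ω_n = 0.818.
%OS = 100 e^{−πζ/√(1−ζ²)} with ζ = 0.818 gives 1.14%.

%OS ≈ 1.14%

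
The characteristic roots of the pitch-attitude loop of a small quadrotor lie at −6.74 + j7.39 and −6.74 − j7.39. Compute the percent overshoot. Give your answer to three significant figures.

|pole| = ω_n = √(6.74² + 7.39²) = 10.0 rad/s; ζ = cos θ = σ/ω_n = 0.674.
%OS = 100 e^{−πζ/√(1−ζ²)} with ζ = 0.674 gives 5.70%.

%OS ≈ 5.70%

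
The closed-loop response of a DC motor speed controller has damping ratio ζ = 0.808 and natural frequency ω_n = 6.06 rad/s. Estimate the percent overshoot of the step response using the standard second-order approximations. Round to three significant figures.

For an underdamped second-order system, %OS = 100·exp(−πζ/√(1−ζ²)).
πζ/√(1−ζ²) = π·0.808/√(1−0.653) = 4.308, so %OS = 100·e^(−4.308) = 1.35%.

%OS ≈ 1.35%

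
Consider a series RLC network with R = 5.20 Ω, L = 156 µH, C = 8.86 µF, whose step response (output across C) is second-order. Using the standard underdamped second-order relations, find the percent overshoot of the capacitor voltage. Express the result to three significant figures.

For a series RLC circuit (capacitor voltage as output), ω_n = 1/√(LC) = 1/√(156 µH · 8.86 µF) = 26900 rad/s.
ζ = (R/2)·√(C/L) = (5.20/2)·√(8.86 µF/156 µH) = 0.620.
Overshoot: exp(−π·0.620/√(1−0.620²)) = 0.0837, i.e. 8.37%.

%OS ≈ 8.37%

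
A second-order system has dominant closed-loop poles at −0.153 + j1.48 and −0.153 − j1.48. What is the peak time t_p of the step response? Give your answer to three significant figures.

t_p ≈ 2.12 s

t_p = π/ω_d with ω_d = 1.48 (the imaginary part), so t_p = 2.12 s.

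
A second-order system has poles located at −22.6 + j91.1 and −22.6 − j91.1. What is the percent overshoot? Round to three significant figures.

|pole| = ω_n = √(22.6² + 91.1²) = 93.9 rad/s; ζ = cos θ = σ/ω_n = 0.241.
Overshoot: exp(−π·0.241/√(1−0.241²)) = 0.459, i.e. 45.9%.

%OS ≈ 45.9%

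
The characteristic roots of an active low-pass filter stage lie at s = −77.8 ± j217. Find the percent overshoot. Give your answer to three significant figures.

With σ = 77.8, ω_d = 217: ω_n = √(σ²+ω_d²) = 231 rad/s, ζ = σ/ω_n = 0.337.
%OS = 100 e^{−πζ/√(1−ζ²)} with ζ = 0.337 gives 32.4%.

%OS ≈ 32.4%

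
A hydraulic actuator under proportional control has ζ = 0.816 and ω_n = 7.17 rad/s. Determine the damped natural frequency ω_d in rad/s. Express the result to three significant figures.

ω_d = ω_n√(1−ζ²) = 7.17·√0.334 = 4.14 rad/s.

ω_d ≈ 4.14 rad/s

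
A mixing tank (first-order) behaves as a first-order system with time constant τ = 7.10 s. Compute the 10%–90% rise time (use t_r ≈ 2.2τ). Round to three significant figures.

t_r ≈ 15.6 s

t_r ≈ 2.2τ = 15.6 s.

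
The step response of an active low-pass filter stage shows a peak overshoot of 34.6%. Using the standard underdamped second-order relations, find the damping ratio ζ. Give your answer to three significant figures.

ζ ≈ 0.320

ζ = −ln(OS)/√(π² + (ln OS)²). With OS = 0.346, ln OS = −1.061 and ζ = 1.061/3.316 = 0.320.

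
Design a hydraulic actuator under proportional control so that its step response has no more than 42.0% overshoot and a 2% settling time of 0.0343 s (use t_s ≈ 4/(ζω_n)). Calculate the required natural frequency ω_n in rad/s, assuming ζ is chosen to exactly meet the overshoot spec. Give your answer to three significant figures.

Inverting the overshoot relation: ζ = |ln 0.420|/√(π² + ln²0.420) = 0.266.
From t_s ≈ 4/(ζω_n): ω_n = 4/(ζ·t_s) = 4/(0.266·0.0343) = 438 rad/s.

ω_n ≈ 438 rad/s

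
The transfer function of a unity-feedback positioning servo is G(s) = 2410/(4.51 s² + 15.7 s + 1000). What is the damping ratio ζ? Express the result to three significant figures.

Dividing through by 4.51: denominator becomes s² + 3.481 s + 221.7.
So ω_n = √221.7 = 14.9 rad/s and ζ = 3.481/(2·14.9) = 0.117.

ζ ≈ 0.117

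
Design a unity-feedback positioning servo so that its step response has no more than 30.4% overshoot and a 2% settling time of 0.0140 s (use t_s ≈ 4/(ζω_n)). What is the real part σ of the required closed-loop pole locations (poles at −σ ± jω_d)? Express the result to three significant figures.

The settling-time spec alone fixes σ = ζω_n = 4/t_s = 4/0.0140 = 286.
(Overshoot then fixes ζ = 0.354 and hence ω_d = σ·√(1−ζ²)/ζ = 754 rad/s.)

σ ≈ 286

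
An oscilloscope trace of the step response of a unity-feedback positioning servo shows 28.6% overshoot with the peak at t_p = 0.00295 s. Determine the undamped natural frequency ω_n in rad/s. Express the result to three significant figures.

The overshoot fixes ζ = −ln(OS)/√(π²+ln²(OS)) = 0.370.
t_p = π/ω_d ⇒ ω_d = 1060 rad/s; then ω_n = ω_d/√(1−ζ²) = 1150 rad/s.

ω_n ≈ 1150 rad/s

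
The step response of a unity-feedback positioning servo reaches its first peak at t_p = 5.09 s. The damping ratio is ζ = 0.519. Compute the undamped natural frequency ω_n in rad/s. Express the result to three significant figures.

Peak time t_p = π/ω_d, so ω_d = π/t_p = π/5.09 = 0.617 rad/s.
ω_n = ω_d/√(1−ζ²) = 0.617/√0.731 = 0.722 rad/s.

ω_n ≈ 0.722 rad/s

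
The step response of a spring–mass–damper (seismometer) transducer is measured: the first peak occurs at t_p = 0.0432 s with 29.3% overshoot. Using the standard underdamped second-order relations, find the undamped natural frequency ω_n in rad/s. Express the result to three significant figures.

ω_n ≈ 78.1 rad/s

ζ from %OS: ζ = |ln 0.293|/√(π²+ln²0.293) = 0.364.
From t_p = π/ω_d, ω_d = π/0.0432 = 72.7 rad/s, so ω_n = ω_d/√(1−ζ²) = 78.1 rad/s.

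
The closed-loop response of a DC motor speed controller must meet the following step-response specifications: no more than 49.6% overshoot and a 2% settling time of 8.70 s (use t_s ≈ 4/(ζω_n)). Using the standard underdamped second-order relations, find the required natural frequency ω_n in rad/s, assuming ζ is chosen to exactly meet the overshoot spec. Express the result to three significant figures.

ω_n ≈ 2.11 rad/s

Inverting the overshoot relation: ζ = |ln 0.496|/√(π² + ln²0.496) = 0.218.
Then ω_n = 4/(ζ t_s) = 4/(0.218 × 8.70) = 2.11 rad/s.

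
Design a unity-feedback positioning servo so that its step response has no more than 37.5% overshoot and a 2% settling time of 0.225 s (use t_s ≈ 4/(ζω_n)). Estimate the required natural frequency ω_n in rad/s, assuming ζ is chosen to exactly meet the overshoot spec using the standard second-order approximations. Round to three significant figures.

From %OS = 100·exp(−πζ/√(1−ζ²)), invert to get ζ = −ln(OS)/√(π² + ln²(OS)) with OS = 0.375.
−ln 0.375 = 0.9808, so ζ = 0.9808/√(π² + 0.9620) = 0.298.
From t_s ≈ 4/(ζω_n): ω_n = 4/(ζ·t_s) = 4/(0.298·0.225) = 59.7 rad/s.

ω_n ≈ 59.7 rad/s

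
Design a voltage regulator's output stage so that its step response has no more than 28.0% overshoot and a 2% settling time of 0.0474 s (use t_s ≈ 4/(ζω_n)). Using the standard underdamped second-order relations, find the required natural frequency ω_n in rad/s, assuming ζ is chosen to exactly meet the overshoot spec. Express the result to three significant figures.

ω_n ≈ 225 rad/s

From %OS = 100·exp(−πζ/√(1−ζ²)), invert to get ζ = −ln(OS)/√(π² + ln²(OS)) with OS = 0.280.
−ln 0.280 = 1.273, so ζ = 1.273/√(π² + 1.620) = 0.376.
From t_s ≈ 4/(ζω_n): ω_n = 4/(ζ·t_s) = 4/(0.376·0.0474) = 225 rad/s.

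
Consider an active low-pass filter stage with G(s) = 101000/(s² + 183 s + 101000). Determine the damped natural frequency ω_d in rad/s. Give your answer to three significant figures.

ω_n = √101000 = 318 rad/s; ζ = 183/(2·318) = 0.288.
ω_d = 318·√(1 − 0.288²) = 304 rad/s.

ω_d ≈ 304 rad/s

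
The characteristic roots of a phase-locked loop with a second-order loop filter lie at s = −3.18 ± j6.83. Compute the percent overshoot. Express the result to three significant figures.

With σ = 3.18, ω_d = 6.83: ω_n = √(σ²+ω_d²) = 7.53 rad/s, ζ = σ/ω_n = 0.422.
%OS = 100·exp(−πζ/√(1−ζ²)) = 23.2%.

%OS ≈ 23.2%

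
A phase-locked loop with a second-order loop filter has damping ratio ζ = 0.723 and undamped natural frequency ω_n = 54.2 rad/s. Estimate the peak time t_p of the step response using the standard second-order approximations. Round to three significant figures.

t_p ≈ 0.0839 s

The damped frequency is ω_d = ω_n√(1−ζ²) = 54.2·√(1−0.523) = 37.4 rad/s.
Peak time t_p = π/ω_d = π/37.4 = 0.0839 s.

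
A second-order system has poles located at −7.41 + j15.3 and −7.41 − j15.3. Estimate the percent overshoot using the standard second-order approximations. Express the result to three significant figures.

With σ = 7.41, ω_d = 15.3: ω_n = √(σ²+ω_d²) = 17.0 rad/s, ζ = σ/ω_n = 0.436.
%OS = 100·exp(−πζ/√(1−ζ²)) = 21.8%.

%OS ≈ 21.8%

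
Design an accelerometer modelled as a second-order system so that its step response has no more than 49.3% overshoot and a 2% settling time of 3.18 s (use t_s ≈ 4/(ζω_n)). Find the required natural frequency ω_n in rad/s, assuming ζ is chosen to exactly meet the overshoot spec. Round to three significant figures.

ω_n ≈ 5.73 rad/s

From %OS = 100·exp(−πζ/√(1−ζ²)), invert to get ζ = −ln(OS)/√(π² + ln²(OS)) with OS = 0.493.
−ln 0.493 = 0.7072, so ζ = 0.7072/√(π² + 0.5002) = 0.220.
Then ω_n = 4/(ζ t_s) = 4/(0.220 × 3.18) = 5.73 rad/s.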